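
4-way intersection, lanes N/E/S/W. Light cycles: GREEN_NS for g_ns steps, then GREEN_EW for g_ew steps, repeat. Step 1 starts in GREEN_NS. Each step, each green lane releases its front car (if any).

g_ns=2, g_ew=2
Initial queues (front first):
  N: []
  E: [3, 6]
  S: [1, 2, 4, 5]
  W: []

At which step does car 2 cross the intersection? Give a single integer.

Step 1 [NS]: N:empty,E:wait,S:car1-GO,W:wait | queues: N=0 E=2 S=3 W=0
Step 2 [NS]: N:empty,E:wait,S:car2-GO,W:wait | queues: N=0 E=2 S=2 W=0
Step 3 [EW]: N:wait,E:car3-GO,S:wait,W:empty | queues: N=0 E=1 S=2 W=0
Step 4 [EW]: N:wait,E:car6-GO,S:wait,W:empty | queues: N=0 E=0 S=2 W=0
Step 5 [NS]: N:empty,E:wait,S:car4-GO,W:wait | queues: N=0 E=0 S=1 W=0
Step 6 [NS]: N:empty,E:wait,S:car5-GO,W:wait | queues: N=0 E=0 S=0 W=0
Car 2 crosses at step 2

2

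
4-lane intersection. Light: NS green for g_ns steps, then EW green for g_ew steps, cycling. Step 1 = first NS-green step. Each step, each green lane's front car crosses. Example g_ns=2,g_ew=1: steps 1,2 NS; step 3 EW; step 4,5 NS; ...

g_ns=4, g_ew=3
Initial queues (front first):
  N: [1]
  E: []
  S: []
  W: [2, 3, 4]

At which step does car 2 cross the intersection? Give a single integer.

Step 1 [NS]: N:car1-GO,E:wait,S:empty,W:wait | queues: N=0 E=0 S=0 W=3
Step 2 [NS]: N:empty,E:wait,S:empty,W:wait | queues: N=0 E=0 S=0 W=3
Step 3 [NS]: N:empty,E:wait,S:empty,W:wait | queues: N=0 E=0 S=0 W=3
Step 4 [NS]: N:empty,E:wait,S:empty,W:wait | queues: N=0 E=0 S=0 W=3
Step 5 [EW]: N:wait,E:empty,S:wait,W:car2-GO | queues: N=0 E=0 S=0 W=2
Step 6 [EW]: N:wait,E:empty,S:wait,W:car3-GO | queues: N=0 E=0 S=0 W=1
Step 7 [EW]: N:wait,E:empty,S:wait,W:car4-GO | queues: N=0 E=0 S=0 W=0
Car 2 crosses at step 5

5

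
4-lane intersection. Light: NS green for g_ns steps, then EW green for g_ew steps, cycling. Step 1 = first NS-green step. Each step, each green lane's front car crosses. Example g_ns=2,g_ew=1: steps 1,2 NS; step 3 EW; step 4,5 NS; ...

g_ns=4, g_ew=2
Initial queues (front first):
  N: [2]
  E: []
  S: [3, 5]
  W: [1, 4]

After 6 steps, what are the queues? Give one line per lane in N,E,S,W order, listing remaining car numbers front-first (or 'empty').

Step 1 [NS]: N:car2-GO,E:wait,S:car3-GO,W:wait | queues: N=0 E=0 S=1 W=2
Step 2 [NS]: N:empty,E:wait,S:car5-GO,W:wait | queues: N=0 E=0 S=0 W=2
Step 3 [NS]: N:empty,E:wait,S:empty,W:wait | queues: N=0 E=0 S=0 W=2
Step 4 [NS]: N:empty,E:wait,S:empty,W:wait | queues: N=0 E=0 S=0 W=2
Step 5 [EW]: N:wait,E:empty,S:wait,W:car1-GO | queues: N=0 E=0 S=0 W=1
Step 6 [EW]: N:wait,E:empty,S:wait,W:car4-GO | queues: N=0 E=0 S=0 W=0

N: empty
E: empty
S: empty
W: empty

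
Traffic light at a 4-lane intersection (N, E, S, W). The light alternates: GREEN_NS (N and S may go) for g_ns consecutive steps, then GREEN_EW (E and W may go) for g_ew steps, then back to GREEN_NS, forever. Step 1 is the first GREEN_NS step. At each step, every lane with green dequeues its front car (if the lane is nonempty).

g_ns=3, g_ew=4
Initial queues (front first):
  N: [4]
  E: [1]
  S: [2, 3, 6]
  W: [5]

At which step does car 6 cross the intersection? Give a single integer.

Step 1 [NS]: N:car4-GO,E:wait,S:car2-GO,W:wait | queues: N=0 E=1 S=2 W=1
Step 2 [NS]: N:empty,E:wait,S:car3-GO,W:wait | queues: N=0 E=1 S=1 W=1
Step 3 [NS]: N:empty,E:wait,S:car6-GO,W:wait | queues: N=0 E=1 S=0 W=1
Step 4 [EW]: N:wait,E:car1-GO,S:wait,W:car5-GO | queues: N=0 E=0 S=0 W=0
Car 6 crosses at step 3

3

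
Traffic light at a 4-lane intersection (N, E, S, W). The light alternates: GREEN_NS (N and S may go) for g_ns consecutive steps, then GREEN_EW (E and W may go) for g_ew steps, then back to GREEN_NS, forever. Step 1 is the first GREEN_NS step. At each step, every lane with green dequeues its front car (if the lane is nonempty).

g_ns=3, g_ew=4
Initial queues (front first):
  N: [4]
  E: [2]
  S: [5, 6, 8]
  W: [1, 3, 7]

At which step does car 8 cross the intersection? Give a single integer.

Step 1 [NS]: N:car4-GO,E:wait,S:car5-GO,W:wait | queues: N=0 E=1 S=2 W=3
Step 2 [NS]: N:empty,E:wait,S:car6-GO,W:wait | queues: N=0 E=1 S=1 W=3
Step 3 [NS]: N:empty,E:wait,S:car8-GO,W:wait | queues: N=0 E=1 S=0 W=3
Step 4 [EW]: N:wait,E:car2-GO,S:wait,W:car1-GO | queues: N=0 E=0 S=0 W=2
Step 5 [EW]: N:wait,E:empty,S:wait,W:car3-GO | queues: N=0 E=0 S=0 W=1
Step 6 [EW]: N:wait,E:empty,S:wait,W:car7-GO | queues: N=0 E=0 S=0 W=0
Car 8 crosses at step 3

3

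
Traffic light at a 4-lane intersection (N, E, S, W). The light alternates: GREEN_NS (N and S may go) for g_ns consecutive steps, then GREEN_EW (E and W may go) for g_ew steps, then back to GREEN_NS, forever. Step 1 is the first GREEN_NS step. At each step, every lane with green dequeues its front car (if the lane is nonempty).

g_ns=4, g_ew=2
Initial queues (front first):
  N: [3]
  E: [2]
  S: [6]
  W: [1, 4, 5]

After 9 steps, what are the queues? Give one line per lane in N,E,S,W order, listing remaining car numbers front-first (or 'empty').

Step 1 [NS]: N:car3-GO,E:wait,S:car6-GO,W:wait | queues: N=0 E=1 S=0 W=3
Step 2 [NS]: N:empty,E:wait,S:empty,W:wait | queues: N=0 E=1 S=0 W=3
Step 3 [NS]: N:empty,E:wait,S:empty,W:wait | queues: N=0 E=1 S=0 W=3
Step 4 [NS]: N:empty,E:wait,S:empty,W:wait | queues: N=0 E=1 S=0 W=3
Step 5 [EW]: N:wait,E:car2-GO,S:wait,W:car1-GO | queues: N=0 E=0 S=0 W=2
Step 6 [EW]: N:wait,E:empty,S:wait,W:car4-GO | queues: N=0 E=0 S=0 W=1
Step 7 [NS]: N:empty,E:wait,S:empty,W:wait | queues: N=0 E=0 S=0 W=1
Step 8 [NS]: N:empty,E:wait,S:empty,W:wait | queues: N=0 E=0 S=0 W=1
Step 9 [NS]: N:empty,E:wait,S:empty,W:wait | queues: N=0 E=0 S=0 W=1

N: empty
E: empty
S: empty
W: 5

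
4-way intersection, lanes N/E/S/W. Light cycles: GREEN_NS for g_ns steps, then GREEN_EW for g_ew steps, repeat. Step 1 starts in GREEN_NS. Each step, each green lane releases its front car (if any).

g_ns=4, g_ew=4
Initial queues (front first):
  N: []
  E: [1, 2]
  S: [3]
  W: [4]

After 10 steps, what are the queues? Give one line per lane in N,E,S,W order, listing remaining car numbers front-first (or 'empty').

Step 1 [NS]: N:empty,E:wait,S:car3-GO,W:wait | queues: N=0 E=2 S=0 W=1
Step 2 [NS]: N:empty,E:wait,S:empty,W:wait | queues: N=0 E=2 S=0 W=1
Step 3 [NS]: N:empty,E:wait,S:empty,W:wait | queues: N=0 E=2 S=0 W=1
Step 4 [NS]: N:empty,E:wait,S:empty,W:wait | queues: N=0 E=2 S=0 W=1
Step 5 [EW]: N:wait,E:car1-GO,S:wait,W:car4-GO | queues: N=0 E=1 S=0 W=0
Step 6 [EW]: N:wait,E:car2-GO,S:wait,W:empty | queues: N=0 E=0 S=0 W=0

N: empty
E: empty
S: empty
W: empty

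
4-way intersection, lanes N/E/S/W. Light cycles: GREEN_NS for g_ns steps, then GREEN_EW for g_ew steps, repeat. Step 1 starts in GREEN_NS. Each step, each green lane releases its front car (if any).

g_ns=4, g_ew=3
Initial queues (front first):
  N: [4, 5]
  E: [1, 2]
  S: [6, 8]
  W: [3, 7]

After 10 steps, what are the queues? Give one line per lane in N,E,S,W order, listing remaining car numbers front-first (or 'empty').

Step 1 [NS]: N:car4-GO,E:wait,S:car6-GO,W:wait | queues: N=1 E=2 S=1 W=2
Step 2 [NS]: N:car5-GO,E:wait,S:car8-GO,W:wait | queues: N=0 E=2 S=0 W=2
Step 3 [NS]: N:empty,E:wait,S:empty,W:wait | queues: N=0 E=2 S=0 W=2
Step 4 [NS]: N:empty,E:wait,S:empty,W:wait | queues: N=0 E=2 S=0 W=2
Step 5 [EW]: N:wait,E:car1-GO,S:wait,W:car3-GO | queues: N=0 E=1 S=0 W=1
Step 6 [EW]: N:wait,E:car2-GO,S:wait,W:car7-GO | queues: N=0 E=0 S=0 W=0

N: empty
E: empty
S: empty
W: empty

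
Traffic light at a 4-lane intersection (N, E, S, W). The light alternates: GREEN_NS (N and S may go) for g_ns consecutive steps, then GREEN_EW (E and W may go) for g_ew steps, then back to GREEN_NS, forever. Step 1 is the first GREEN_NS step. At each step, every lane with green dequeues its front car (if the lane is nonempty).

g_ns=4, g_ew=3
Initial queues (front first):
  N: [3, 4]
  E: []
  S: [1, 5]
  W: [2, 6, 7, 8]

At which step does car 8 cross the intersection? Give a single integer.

Step 1 [NS]: N:car3-GO,E:wait,S:car1-GO,W:wait | queues: N=1 E=0 S=1 W=4
Step 2 [NS]: N:car4-GO,E:wait,S:car5-GO,W:wait | queues: N=0 E=0 S=0 W=4
Step 3 [NS]: N:empty,E:wait,S:empty,W:wait | queues: N=0 E=0 S=0 W=4
Step 4 [NS]: N:empty,E:wait,S:empty,W:wait | queues: N=0 E=0 S=0 W=4
Step 5 [EW]: N:wait,E:empty,S:wait,W:car2-GO | queues: N=0 E=0 S=0 W=3
Step 6 [EW]: N:wait,E:empty,S:wait,W:car6-GO | queues: N=0 E=0 S=0 W=2
Step 7 [EW]: N:wait,E:empty,S:wait,W:car7-GO | queues: N=0 E=0 S=0 W=1
Step 8 [NS]: N:empty,E:wait,S:empty,W:wait | queues: N=0 E=0 S=0 W=1
Step 9 [NS]: N:empty,E:wait,S:empty,W:wait | queues: N=0 E=0 S=0 W=1
Step 10 [NS]: N:empty,E:wait,S:empty,W:wait | queues: N=0 E=0 S=0 W=1
Step 11 [NS]: N:empty,E:wait,S:empty,W:wait | queues: N=0 E=0 S=0 W=1
Step 12 [EW]: N:wait,E:empty,S:wait,W:car8-GO | queues: N=0 E=0 S=0 W=0
Car 8 crosses at step 12

12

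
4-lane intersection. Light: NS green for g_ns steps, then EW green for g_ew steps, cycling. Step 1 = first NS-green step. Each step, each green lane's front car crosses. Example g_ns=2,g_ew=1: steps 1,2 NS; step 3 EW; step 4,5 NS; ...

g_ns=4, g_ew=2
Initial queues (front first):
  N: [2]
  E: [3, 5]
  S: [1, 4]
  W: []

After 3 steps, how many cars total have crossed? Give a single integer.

Step 1 [NS]: N:car2-GO,E:wait,S:car1-GO,W:wait | queues: N=0 E=2 S=1 W=0
Step 2 [NS]: N:empty,E:wait,S:car4-GO,W:wait | queues: N=0 E=2 S=0 W=0
Step 3 [NS]: N:empty,E:wait,S:empty,W:wait | queues: N=0 E=2 S=0 W=0
Cars crossed by step 3: 3

Answer: 3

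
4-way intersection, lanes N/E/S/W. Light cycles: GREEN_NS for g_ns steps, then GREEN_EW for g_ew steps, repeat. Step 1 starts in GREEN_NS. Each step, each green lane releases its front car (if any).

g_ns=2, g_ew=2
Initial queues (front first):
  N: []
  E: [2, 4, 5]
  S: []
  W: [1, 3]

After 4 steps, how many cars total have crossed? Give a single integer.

Answer: 4

Derivation:
Step 1 [NS]: N:empty,E:wait,S:empty,W:wait | queues: N=0 E=3 S=0 W=2
Step 2 [NS]: N:empty,E:wait,S:empty,W:wait | queues: N=0 E=3 S=0 W=2
Step 3 [EW]: N:wait,E:car2-GO,S:wait,W:car1-GO | queues: N=0 E=2 S=0 W=1
Step 4 [EW]: N:wait,E:car4-GO,S:wait,W:car3-GO | queues: N=0 E=1 S=0 W=0
Cars crossed by step 4: 4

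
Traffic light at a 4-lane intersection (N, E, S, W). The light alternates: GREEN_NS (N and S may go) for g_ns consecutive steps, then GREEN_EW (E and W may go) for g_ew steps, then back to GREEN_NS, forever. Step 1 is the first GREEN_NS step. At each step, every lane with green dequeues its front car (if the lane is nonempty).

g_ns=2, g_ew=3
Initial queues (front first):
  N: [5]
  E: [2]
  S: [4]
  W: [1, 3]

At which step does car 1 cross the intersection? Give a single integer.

Step 1 [NS]: N:car5-GO,E:wait,S:car4-GO,W:wait | queues: N=0 E=1 S=0 W=2
Step 2 [NS]: N:empty,E:wait,S:empty,W:wait | queues: N=0 E=1 S=0 W=2
Step 3 [EW]: N:wait,E:car2-GO,S:wait,W:car1-GO | queues: N=0 E=0 S=0 W=1
Step 4 [EW]: N:wait,E:empty,S:wait,W:car3-GO | queues: N=0 E=0 S=0 W=0
Car 1 crosses at step 3

3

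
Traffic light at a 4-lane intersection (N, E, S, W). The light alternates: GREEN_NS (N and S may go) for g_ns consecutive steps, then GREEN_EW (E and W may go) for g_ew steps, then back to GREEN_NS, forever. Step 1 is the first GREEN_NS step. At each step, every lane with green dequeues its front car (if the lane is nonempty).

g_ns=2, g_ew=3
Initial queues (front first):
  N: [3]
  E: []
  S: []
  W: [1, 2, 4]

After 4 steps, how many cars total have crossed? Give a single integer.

Step 1 [NS]: N:car3-GO,E:wait,S:empty,W:wait | queues: N=0 E=0 S=0 W=3
Step 2 [NS]: N:empty,E:wait,S:empty,W:wait | queues: N=0 E=0 S=0 W=3
Step 3 [EW]: N:wait,E:empty,S:wait,W:car1-GO | queues: N=0 E=0 S=0 W=2
Step 4 [EW]: N:wait,E:empty,S:wait,W:car2-GO | queues: N=0 E=0 S=0 W=1
Cars crossed by step 4: 3

Answer: 3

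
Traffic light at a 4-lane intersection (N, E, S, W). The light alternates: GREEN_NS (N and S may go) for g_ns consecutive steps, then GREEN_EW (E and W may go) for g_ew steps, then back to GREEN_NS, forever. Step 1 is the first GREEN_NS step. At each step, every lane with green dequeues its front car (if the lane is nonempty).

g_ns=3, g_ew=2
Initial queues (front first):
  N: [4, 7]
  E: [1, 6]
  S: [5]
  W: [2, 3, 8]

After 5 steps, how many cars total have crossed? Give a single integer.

Answer: 7

Derivation:
Step 1 [NS]: N:car4-GO,E:wait,S:car5-GO,W:wait | queues: N=1 E=2 S=0 W=3
Step 2 [NS]: N:car7-GO,E:wait,S:empty,W:wait | queues: N=0 E=2 S=0 W=3
Step 3 [NS]: N:empty,E:wait,S:empty,W:wait | queues: N=0 E=2 S=0 W=3
Step 4 [EW]: N:wait,E:car1-GO,S:wait,W:car2-GO | queues: N=0 E=1 S=0 W=2
Step 5 [EW]: N:wait,E:car6-GO,S:wait,W:car3-GO | queues: N=0 E=0 S=0 W=1
Cars crossed by step 5: 7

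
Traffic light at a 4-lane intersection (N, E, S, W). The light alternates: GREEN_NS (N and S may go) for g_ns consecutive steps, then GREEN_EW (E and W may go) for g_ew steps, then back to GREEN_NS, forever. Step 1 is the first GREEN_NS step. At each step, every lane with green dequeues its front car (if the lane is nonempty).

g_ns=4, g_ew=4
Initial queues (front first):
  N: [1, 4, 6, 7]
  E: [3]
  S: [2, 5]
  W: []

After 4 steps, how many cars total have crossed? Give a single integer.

Step 1 [NS]: N:car1-GO,E:wait,S:car2-GO,W:wait | queues: N=3 E=1 S=1 W=0
Step 2 [NS]: N:car4-GO,E:wait,S:car5-GO,W:wait | queues: N=2 E=1 S=0 W=0
Step 3 [NS]: N:car6-GO,E:wait,S:empty,W:wait | queues: N=1 E=1 S=0 W=0
Step 4 [NS]: N:car7-GO,E:wait,S:empty,W:wait | queues: N=0 E=1 S=0 W=0
Cars crossed by step 4: 6

Answer: 6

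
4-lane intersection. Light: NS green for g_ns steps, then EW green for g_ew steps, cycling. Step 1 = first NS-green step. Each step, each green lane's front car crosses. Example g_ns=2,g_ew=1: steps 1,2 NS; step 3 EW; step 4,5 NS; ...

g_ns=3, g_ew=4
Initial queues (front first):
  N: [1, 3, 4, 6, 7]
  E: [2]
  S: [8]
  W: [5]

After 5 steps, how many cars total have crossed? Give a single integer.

Step 1 [NS]: N:car1-GO,E:wait,S:car8-GO,W:wait | queues: N=4 E=1 S=0 W=1
Step 2 [NS]: N:car3-GO,E:wait,S:empty,W:wait | queues: N=3 E=1 S=0 W=1
Step 3 [NS]: N:car4-GO,E:wait,S:empty,W:wait | queues: N=2 E=1 S=0 W=1
Step 4 [EW]: N:wait,E:car2-GO,S:wait,W:car5-GO | queues: N=2 E=0 S=0 W=0
Step 5 [EW]: N:wait,E:empty,S:wait,W:empty | queues: N=2 E=0 S=0 W=0
Cars crossed by step 5: 6

Answer: 6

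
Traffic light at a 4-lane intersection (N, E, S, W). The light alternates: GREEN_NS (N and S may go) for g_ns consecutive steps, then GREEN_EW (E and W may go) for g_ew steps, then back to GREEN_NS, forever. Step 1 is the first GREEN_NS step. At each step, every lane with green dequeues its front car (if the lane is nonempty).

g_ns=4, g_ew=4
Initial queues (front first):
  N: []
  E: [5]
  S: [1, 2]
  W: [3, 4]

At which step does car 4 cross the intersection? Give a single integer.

Step 1 [NS]: N:empty,E:wait,S:car1-GO,W:wait | queues: N=0 E=1 S=1 W=2
Step 2 [NS]: N:empty,E:wait,S:car2-GO,W:wait | queues: N=0 E=1 S=0 W=2
Step 3 [NS]: N:empty,E:wait,S:empty,W:wait | queues: N=0 E=1 S=0 W=2
Step 4 [NS]: N:empty,E:wait,S:empty,W:wait | queues: N=0 E=1 S=0 W=2
Step 5 [EW]: N:wait,E:car5-GO,S:wait,W:car3-GO | queues: N=0 E=0 S=0 W=1
Step 6 [EW]: N:wait,E:empty,S:wait,W:car4-GO | queues: N=0 E=0 S=0 W=0
Car 4 crosses at step 6

6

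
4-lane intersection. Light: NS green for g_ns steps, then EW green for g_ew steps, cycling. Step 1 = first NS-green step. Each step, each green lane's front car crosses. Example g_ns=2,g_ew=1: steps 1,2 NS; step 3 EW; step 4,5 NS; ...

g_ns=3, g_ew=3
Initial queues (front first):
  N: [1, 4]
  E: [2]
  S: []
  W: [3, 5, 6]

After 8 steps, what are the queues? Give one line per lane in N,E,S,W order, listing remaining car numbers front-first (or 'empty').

Step 1 [NS]: N:car1-GO,E:wait,S:empty,W:wait | queues: N=1 E=1 S=0 W=3
Step 2 [NS]: N:car4-GO,E:wait,S:empty,W:wait | queues: N=0 E=1 S=0 W=3
Step 3 [NS]: N:empty,E:wait,S:empty,W:wait | queues: N=0 E=1 S=0 W=3
Step 4 [EW]: N:wait,E:car2-GO,S:wait,W:car3-GO | queues: N=0 E=0 S=0 W=2
Step 5 [EW]: N:wait,E:empty,S:wait,W:car5-GO | queues: N=0 E=0 S=0 W=1
Step 6 [EW]: N:wait,E:empty,S:wait,W:car6-GO | queues: N=0 E=0 S=0 W=0

N: empty
E: empty
S: empty
W: empty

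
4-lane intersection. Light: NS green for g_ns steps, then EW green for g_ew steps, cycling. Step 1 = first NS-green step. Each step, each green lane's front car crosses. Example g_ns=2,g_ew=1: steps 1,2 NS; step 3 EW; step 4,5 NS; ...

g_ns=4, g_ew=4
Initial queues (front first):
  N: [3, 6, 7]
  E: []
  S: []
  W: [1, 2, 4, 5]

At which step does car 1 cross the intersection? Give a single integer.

Step 1 [NS]: N:car3-GO,E:wait,S:empty,W:wait | queues: N=2 E=0 S=0 W=4
Step 2 [NS]: N:car6-GO,E:wait,S:empty,W:wait | queues: N=1 E=0 S=0 W=4
Step 3 [NS]: N:car7-GO,E:wait,S:empty,W:wait | queues: N=0 E=0 S=0 W=4
Step 4 [NS]: N:empty,E:wait,S:empty,W:wait | queues: N=0 E=0 S=0 W=4
Step 5 [EW]: N:wait,E:empty,S:wait,W:car1-GO | queues: N=0 E=0 S=0 W=3
Step 6 [EW]: N:wait,E:empty,S:wait,W:car2-GO | queues: N=0 E=0 S=0 W=2
Step 7 [EW]: N:wait,E:empty,S:wait,W:car4-GO | queues: N=0 E=0 S=0 W=1
Step 8 [EW]: N:wait,E:empty,S:wait,W:car5-GO | queues: N=0 E=0 S=0 W=0
Car 1 crosses at step 5

5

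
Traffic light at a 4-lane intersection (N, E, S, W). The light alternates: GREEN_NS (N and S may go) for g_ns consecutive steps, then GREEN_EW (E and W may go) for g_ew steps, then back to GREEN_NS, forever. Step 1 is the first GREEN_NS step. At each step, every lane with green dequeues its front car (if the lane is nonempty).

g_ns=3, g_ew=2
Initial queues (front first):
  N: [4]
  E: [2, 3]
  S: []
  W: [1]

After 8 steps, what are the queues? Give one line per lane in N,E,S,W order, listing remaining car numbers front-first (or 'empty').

Step 1 [NS]: N:car4-GO,E:wait,S:empty,W:wait | queues: N=0 E=2 S=0 W=1
Step 2 [NS]: N:empty,E:wait,S:empty,W:wait | queues: N=0 E=2 S=0 W=1
Step 3 [NS]: N:empty,E:wait,S:empty,W:wait | queues: N=0 E=2 S=0 W=1
Step 4 [EW]: N:wait,E:car2-GO,S:wait,W:car1-GO | queues: N=0 E=1 S=0 W=0
Step 5 [EW]: N:wait,E:car3-GO,S:wait,W:empty | queues: N=0 E=0 S=0 W=0

N: empty
E: empty
S: empty
W: empty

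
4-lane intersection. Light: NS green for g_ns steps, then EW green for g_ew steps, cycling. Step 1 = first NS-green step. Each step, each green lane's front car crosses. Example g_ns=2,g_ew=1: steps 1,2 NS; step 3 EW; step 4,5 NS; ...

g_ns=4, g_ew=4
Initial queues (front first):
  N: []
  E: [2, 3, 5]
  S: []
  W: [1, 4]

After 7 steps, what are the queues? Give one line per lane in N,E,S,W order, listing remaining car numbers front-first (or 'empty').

Step 1 [NS]: N:empty,E:wait,S:empty,W:wait | queues: N=0 E=3 S=0 W=2
Step 2 [NS]: N:empty,E:wait,S:empty,W:wait | queues: N=0 E=3 S=0 W=2
Step 3 [NS]: N:empty,E:wait,S:empty,W:wait | queues: N=0 E=3 S=0 W=2
Step 4 [NS]: N:empty,E:wait,S:empty,W:wait | queues: N=0 E=3 S=0 W=2
Step 5 [EW]: N:wait,E:car2-GO,S:wait,W:car1-GO | queues: N=0 E=2 S=0 W=1
Step 6 [EW]: N:wait,E:car3-GO,S:wait,W:car4-GO | queues: N=0 E=1 S=0 W=0
Step 7 [EW]: N:wait,E:car5-GO,S:wait,W:empty | queues: N=0 E=0 S=0 W=0

N: empty
E: empty
S: empty
W: empty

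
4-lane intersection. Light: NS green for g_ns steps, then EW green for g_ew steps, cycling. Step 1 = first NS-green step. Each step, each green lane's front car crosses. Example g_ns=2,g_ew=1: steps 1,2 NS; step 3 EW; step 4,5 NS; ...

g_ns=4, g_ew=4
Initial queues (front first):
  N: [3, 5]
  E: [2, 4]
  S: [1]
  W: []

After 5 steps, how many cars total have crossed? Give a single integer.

Answer: 4

Derivation:
Step 1 [NS]: N:car3-GO,E:wait,S:car1-GO,W:wait | queues: N=1 E=2 S=0 W=0
Step 2 [NS]: N:car5-GO,E:wait,S:empty,W:wait | queues: N=0 E=2 S=0 W=0
Step 3 [NS]: N:empty,E:wait,S:empty,W:wait | queues: N=0 E=2 S=0 W=0
Step 4 [NS]: N:empty,E:wait,S:empty,W:wait | queues: N=0 E=2 S=0 W=0
Step 5 [EW]: N:wait,E:car2-GO,S:wait,W:empty | queues: N=0 E=1 S=0 W=0
Cars crossed by step 5: 4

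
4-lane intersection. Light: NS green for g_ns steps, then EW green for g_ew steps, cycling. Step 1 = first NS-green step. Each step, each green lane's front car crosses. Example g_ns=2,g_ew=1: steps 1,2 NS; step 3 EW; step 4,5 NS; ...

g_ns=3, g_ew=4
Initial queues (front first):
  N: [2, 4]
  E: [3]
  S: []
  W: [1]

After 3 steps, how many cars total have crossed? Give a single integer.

Step 1 [NS]: N:car2-GO,E:wait,S:empty,W:wait | queues: N=1 E=1 S=0 W=1
Step 2 [NS]: N:car4-GO,E:wait,S:empty,W:wait | queues: N=0 E=1 S=0 W=1
Step 3 [NS]: N:empty,E:wait,S:empty,W:wait | queues: N=0 E=1 S=0 W=1
Cars crossed by step 3: 2

Answer: 2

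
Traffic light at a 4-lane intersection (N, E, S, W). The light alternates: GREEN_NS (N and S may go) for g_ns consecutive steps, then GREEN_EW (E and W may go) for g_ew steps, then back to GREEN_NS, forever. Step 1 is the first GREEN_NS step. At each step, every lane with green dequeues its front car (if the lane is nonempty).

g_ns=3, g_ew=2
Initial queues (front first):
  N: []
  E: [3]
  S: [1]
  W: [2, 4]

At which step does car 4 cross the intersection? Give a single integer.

Step 1 [NS]: N:empty,E:wait,S:car1-GO,W:wait | queues: N=0 E=1 S=0 W=2
Step 2 [NS]: N:empty,E:wait,S:empty,W:wait | queues: N=0 E=1 S=0 W=2
Step 3 [NS]: N:empty,E:wait,S:empty,W:wait | queues: N=0 E=1 S=0 W=2
Step 4 [EW]: N:wait,E:car3-GO,S:wait,W:car2-GO | queues: N=0 E=0 S=0 W=1
Step 5 [EW]: N:wait,E:empty,S:wait,W:car4-GO | queues: N=0 E=0 S=0 W=0
Car 4 crosses at step 5

5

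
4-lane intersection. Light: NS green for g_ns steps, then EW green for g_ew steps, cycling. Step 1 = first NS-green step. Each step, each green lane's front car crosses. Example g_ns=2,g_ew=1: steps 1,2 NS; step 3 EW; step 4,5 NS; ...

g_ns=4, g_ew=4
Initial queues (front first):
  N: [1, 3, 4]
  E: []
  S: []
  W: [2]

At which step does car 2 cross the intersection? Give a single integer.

Step 1 [NS]: N:car1-GO,E:wait,S:empty,W:wait | queues: N=2 E=0 S=0 W=1
Step 2 [NS]: N:car3-GO,E:wait,S:empty,W:wait | queues: N=1 E=0 S=0 W=1
Step 3 [NS]: N:car4-GO,E:wait,S:empty,W:wait | queues: N=0 E=0 S=0 W=1
Step 4 [NS]: N:empty,E:wait,S:empty,W:wait | queues: N=0 E=0 S=0 W=1
Step 5 [EW]: N:wait,E:empty,S:wait,W:car2-GO | queues: N=0 E=0 S=0 W=0
Car 2 crosses at step 5

5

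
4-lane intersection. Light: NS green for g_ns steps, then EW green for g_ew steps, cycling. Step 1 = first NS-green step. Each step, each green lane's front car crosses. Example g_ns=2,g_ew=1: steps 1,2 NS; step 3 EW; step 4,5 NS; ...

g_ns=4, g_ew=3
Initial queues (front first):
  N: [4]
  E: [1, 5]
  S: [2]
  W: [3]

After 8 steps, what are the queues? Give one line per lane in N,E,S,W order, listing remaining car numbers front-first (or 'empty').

Step 1 [NS]: N:car4-GO,E:wait,S:car2-GO,W:wait | queues: N=0 E=2 S=0 W=1
Step 2 [NS]: N:empty,E:wait,S:empty,W:wait | queues: N=0 E=2 S=0 W=1
Step 3 [NS]: N:empty,E:wait,S:empty,W:wait | queues: N=0 E=2 S=0 W=1
Step 4 [NS]: N:empty,E:wait,S:empty,W:wait | queues: N=0 E=2 S=0 W=1
Step 5 [EW]: N:wait,E:car1-GO,S:wait,W:car3-GO | queues: N=0 E=1 S=0 W=0
Step 6 [EW]: N:wait,E:car5-GO,S:wait,W:empty | queues: N=0 E=0 S=0 W=0

N: empty
E: empty
S: empty
W: empty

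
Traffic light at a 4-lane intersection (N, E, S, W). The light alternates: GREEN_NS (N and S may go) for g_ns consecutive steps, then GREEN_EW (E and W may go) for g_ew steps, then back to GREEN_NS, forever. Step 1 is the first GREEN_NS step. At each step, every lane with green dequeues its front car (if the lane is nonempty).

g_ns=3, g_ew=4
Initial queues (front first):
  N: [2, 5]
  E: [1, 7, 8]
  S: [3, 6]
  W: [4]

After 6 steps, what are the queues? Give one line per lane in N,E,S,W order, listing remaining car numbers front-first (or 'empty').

Step 1 [NS]: N:car2-GO,E:wait,S:car3-GO,W:wait | queues: N=1 E=3 S=1 W=1
Step 2 [NS]: N:car5-GO,E:wait,S:car6-GO,W:wait | queues: N=0 E=3 S=0 W=1
Step 3 [NS]: N:empty,E:wait,S:empty,W:wait | queues: N=0 E=3 S=0 W=1
Step 4 [EW]: N:wait,E:car1-GO,S:wait,W:car4-GO | queues: N=0 E=2 S=0 W=0
Step 5 [EW]: N:wait,E:car7-GO,S:wait,W:empty | queues: N=0 E=1 S=0 W=0
Step 6 [EW]: N:wait,E:car8-GO,S:wait,W:empty | queues: N=0 E=0 S=0 W=0

N: empty
E: empty
S: empty
W: empty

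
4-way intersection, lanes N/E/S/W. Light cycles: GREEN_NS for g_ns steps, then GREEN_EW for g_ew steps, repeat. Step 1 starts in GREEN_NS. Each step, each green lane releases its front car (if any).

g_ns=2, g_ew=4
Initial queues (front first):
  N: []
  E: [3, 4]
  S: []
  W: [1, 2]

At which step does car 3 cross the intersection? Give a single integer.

Step 1 [NS]: N:empty,E:wait,S:empty,W:wait | queues: N=0 E=2 S=0 W=2
Step 2 [NS]: N:empty,E:wait,S:empty,W:wait | queues: N=0 E=2 S=0 W=2
Step 3 [EW]: N:wait,E:car3-GO,S:wait,W:car1-GO | queues: N=0 E=1 S=0 W=1
Step 4 [EW]: N:wait,E:car4-GO,S:wait,W:car2-GO | queues: N=0 E=0 S=0 W=0
Car 3 crosses at step 3

3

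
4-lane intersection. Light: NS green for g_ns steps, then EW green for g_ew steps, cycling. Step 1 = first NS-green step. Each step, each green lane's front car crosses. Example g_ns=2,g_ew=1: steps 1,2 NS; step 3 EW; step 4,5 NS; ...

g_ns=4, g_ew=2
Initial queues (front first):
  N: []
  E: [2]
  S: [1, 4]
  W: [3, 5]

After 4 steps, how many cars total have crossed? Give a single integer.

Answer: 2

Derivation:
Step 1 [NS]: N:empty,E:wait,S:car1-GO,W:wait | queues: N=0 E=1 S=1 W=2
Step 2 [NS]: N:empty,E:wait,S:car4-GO,W:wait | queues: N=0 E=1 S=0 W=2
Step 3 [NS]: N:empty,E:wait,S:empty,W:wait | queues: N=0 E=1 S=0 W=2
Step 4 [NS]: N:empty,E:wait,S:empty,W:wait | queues: N=0 E=1 S=0 W=2
Cars crossed by step 4: 2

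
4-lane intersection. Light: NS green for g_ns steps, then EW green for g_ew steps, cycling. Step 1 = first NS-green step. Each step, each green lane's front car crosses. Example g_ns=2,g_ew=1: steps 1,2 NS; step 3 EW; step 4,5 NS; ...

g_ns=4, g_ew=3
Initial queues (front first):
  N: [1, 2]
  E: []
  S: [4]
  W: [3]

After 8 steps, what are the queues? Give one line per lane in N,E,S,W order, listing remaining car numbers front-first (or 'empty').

Step 1 [NS]: N:car1-GO,E:wait,S:car4-GO,W:wait | queues: N=1 E=0 S=0 W=1
Step 2 [NS]: N:car2-GO,E:wait,S:empty,W:wait | queues: N=0 E=0 S=0 W=1
Step 3 [NS]: N:empty,E:wait,S:empty,W:wait | queues: N=0 E=0 S=0 W=1
Step 4 [NS]: N:empty,E:wait,S:empty,W:wait | queues: N=0 E=0 S=0 W=1
Step 5 [EW]: N:wait,E:empty,S:wait,W:car3-GO | queues: N=0 E=0 S=0 W=0

N: empty
E: empty
S: empty
W: empty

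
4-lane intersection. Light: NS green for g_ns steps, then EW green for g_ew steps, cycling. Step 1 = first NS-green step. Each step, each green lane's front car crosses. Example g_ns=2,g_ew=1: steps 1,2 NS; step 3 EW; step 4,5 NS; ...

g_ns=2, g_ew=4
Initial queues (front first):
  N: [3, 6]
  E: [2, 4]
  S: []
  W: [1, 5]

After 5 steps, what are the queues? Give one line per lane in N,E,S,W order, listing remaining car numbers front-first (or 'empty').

Step 1 [NS]: N:car3-GO,E:wait,S:empty,W:wait | queues: N=1 E=2 S=0 W=2
Step 2 [NS]: N:car6-GO,E:wait,S:empty,W:wait | queues: N=0 E=2 S=0 W=2
Step 3 [EW]: N:wait,E:car2-GO,S:wait,W:car1-GO | queues: N=0 E=1 S=0 W=1
Step 4 [EW]: N:wait,E:car4-GO,S:wait,W:car5-GO | queues: N=0 E=0 S=0 W=0

N: empty
E: empty
S: empty
W: empty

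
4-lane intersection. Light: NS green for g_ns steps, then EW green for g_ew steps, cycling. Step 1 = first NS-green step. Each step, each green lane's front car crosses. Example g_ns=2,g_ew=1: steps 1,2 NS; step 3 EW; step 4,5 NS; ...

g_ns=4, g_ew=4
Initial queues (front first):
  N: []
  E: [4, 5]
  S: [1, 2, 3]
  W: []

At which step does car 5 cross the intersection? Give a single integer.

Step 1 [NS]: N:empty,E:wait,S:car1-GO,W:wait | queues: N=0 E=2 S=2 W=0
Step 2 [NS]: N:empty,E:wait,S:car2-GO,W:wait | queues: N=0 E=2 S=1 W=0
Step 3 [NS]: N:empty,E:wait,S:car3-GO,W:wait | queues: N=0 E=2 S=0 W=0
Step 4 [NS]: N:empty,E:wait,S:empty,W:wait | queues: N=0 E=2 S=0 W=0
Step 5 [EW]: N:wait,E:car4-GO,S:wait,W:empty | queues: N=0 E=1 S=0 W=0
Step 6 [EW]: N:wait,E:car5-GO,S:wait,W:empty | queues: N=0 E=0 S=0 W=0
Car 5 crosses at step 6

6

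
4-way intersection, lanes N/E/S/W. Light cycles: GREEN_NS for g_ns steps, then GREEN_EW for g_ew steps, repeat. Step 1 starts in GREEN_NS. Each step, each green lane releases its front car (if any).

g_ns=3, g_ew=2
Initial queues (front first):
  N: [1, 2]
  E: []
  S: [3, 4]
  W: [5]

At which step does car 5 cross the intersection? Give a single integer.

Step 1 [NS]: N:car1-GO,E:wait,S:car3-GO,W:wait | queues: N=1 E=0 S=1 W=1
Step 2 [NS]: N:car2-GO,E:wait,S:car4-GO,W:wait | queues: N=0 E=0 S=0 W=1
Step 3 [NS]: N:empty,E:wait,S:empty,W:wait | queues: N=0 E=0 S=0 W=1
Step 4 [EW]: N:wait,E:empty,S:wait,W:car5-GO | queues: N=0 E=0 S=0 W=0
Car 5 crosses at step 4

4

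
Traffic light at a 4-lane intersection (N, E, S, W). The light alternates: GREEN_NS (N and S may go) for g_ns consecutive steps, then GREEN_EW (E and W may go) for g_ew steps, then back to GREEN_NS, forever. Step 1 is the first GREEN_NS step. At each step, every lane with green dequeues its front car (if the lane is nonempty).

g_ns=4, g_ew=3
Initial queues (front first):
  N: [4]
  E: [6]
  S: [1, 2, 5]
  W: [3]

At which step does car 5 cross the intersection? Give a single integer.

Step 1 [NS]: N:car4-GO,E:wait,S:car1-GO,W:wait | queues: N=0 E=1 S=2 W=1
Step 2 [NS]: N:empty,E:wait,S:car2-GO,W:wait | queues: N=0 E=1 S=1 W=1
Step 3 [NS]: N:empty,E:wait,S:car5-GO,W:wait | queues: N=0 E=1 S=0 W=1
Step 4 [NS]: N:empty,E:wait,S:empty,W:wait | queues: N=0 E=1 S=0 W=1
Step 5 [EW]: N:wait,E:car6-GO,S:wait,W:car3-GO | queues: N=0 E=0 S=0 W=0
Car 5 crosses at step 3

3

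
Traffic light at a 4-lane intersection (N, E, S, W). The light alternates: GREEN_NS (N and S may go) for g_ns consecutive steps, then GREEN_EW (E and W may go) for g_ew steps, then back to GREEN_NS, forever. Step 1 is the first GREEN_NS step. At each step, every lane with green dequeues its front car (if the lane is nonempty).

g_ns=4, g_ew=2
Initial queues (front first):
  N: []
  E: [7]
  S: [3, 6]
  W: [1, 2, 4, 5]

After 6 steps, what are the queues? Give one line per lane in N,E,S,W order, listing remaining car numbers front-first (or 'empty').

Step 1 [NS]: N:empty,E:wait,S:car3-GO,W:wait | queues: N=0 E=1 S=1 W=4
Step 2 [NS]: N:empty,E:wait,S:car6-GO,W:wait | queues: N=0 E=1 S=0 W=4
Step 3 [NS]: N:empty,E:wait,S:empty,W:wait | queues: N=0 E=1 S=0 W=4
Step 4 [NS]: N:empty,E:wait,S:empty,W:wait | queues: N=0 E=1 S=0 W=4
Step 5 [EW]: N:wait,E:car7-GO,S:wait,W:car1-GO | queues: N=0 E=0 S=0 W=3
Step 6 [EW]: N:wait,E:empty,S:wait,W:car2-GO | queues: N=0 E=0 S=0 W=2

N: empty
E: empty
S: empty
W: 4 5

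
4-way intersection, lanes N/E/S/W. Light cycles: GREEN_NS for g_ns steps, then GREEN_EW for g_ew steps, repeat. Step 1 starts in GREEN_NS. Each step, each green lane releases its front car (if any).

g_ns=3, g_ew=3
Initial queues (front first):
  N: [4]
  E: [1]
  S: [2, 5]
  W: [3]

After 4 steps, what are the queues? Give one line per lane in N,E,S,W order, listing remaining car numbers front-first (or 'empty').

Step 1 [NS]: N:car4-GO,E:wait,S:car2-GO,W:wait | queues: N=0 E=1 S=1 W=1
Step 2 [NS]: N:empty,E:wait,S:car5-GO,W:wait | queues: N=0 E=1 S=0 W=1
Step 3 [NS]: N:empty,E:wait,S:empty,W:wait | queues: N=0 E=1 S=0 W=1
Step 4 [EW]: N:wait,E:car1-GO,S:wait,W:car3-GO | queues: N=0 E=0 S=0 W=0

N: empty
E: empty
S: empty
W: empty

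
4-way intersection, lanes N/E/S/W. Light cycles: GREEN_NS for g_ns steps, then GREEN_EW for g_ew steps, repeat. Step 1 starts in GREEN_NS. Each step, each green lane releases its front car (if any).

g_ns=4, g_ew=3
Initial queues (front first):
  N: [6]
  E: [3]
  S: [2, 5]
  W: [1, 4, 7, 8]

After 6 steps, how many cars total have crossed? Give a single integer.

Answer: 6

Derivation:
Step 1 [NS]: N:car6-GO,E:wait,S:car2-GO,W:wait | queues: N=0 E=1 S=1 W=4
Step 2 [NS]: N:empty,E:wait,S:car5-GO,W:wait | queues: N=0 E=1 S=0 W=4
Step 3 [NS]: N:empty,E:wait,S:empty,W:wait | queues: N=0 E=1 S=0 W=4
Step 4 [NS]: N:empty,E:wait,S:empty,W:wait | queues: N=0 E=1 S=0 W=4
Step 5 [EW]: N:wait,E:car3-GO,S:wait,W:car1-GO | queues: N=0 E=0 S=0 W=3
Step 6 [EW]: N:wait,E:empty,S:wait,W:car4-GO | queues: N=0 E=0 S=0 W=2
Cars crossed by step 6: 6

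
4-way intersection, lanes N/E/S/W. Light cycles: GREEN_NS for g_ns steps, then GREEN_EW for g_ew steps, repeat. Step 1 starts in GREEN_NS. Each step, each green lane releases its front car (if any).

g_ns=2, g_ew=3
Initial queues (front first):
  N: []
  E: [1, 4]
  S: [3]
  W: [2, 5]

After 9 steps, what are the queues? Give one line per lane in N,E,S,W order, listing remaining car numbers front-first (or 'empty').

Step 1 [NS]: N:empty,E:wait,S:car3-GO,W:wait | queues: N=0 E=2 S=0 W=2
Step 2 [NS]: N:empty,E:wait,S:empty,W:wait | queues: N=0 E=2 S=0 W=2
Step 3 [EW]: N:wait,E:car1-GO,S:wait,W:car2-GO | queues: N=0 E=1 S=0 W=1
Step 4 [EW]: N:wait,E:car4-GO,S:wait,W:car5-GO | queues: N=0 E=0 S=0 W=0

N: empty
E: empty
S: empty
W: empty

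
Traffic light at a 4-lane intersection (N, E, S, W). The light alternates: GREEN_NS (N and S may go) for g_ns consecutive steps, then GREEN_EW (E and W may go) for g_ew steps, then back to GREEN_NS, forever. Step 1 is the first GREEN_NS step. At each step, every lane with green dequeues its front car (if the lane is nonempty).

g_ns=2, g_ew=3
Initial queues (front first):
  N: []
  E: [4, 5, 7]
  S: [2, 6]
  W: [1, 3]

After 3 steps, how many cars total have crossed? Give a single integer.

Step 1 [NS]: N:empty,E:wait,S:car2-GO,W:wait | queues: N=0 E=3 S=1 W=2
Step 2 [NS]: N:empty,E:wait,S:car6-GO,W:wait | queues: N=0 E=3 S=0 W=2
Step 3 [EW]: N:wait,E:car4-GO,S:wait,W:car1-GO | queues: N=0 E=2 S=0 W=1
Cars crossed by step 3: 4

Answer: 4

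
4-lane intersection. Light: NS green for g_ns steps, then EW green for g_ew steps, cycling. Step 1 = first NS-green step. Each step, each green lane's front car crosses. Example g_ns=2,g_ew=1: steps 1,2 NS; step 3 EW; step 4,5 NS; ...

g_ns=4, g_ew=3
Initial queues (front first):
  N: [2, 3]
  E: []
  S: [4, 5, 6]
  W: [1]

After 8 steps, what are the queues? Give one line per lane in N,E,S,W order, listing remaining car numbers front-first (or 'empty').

Step 1 [NS]: N:car2-GO,E:wait,S:car4-GO,W:wait | queues: N=1 E=0 S=2 W=1
Step 2 [NS]: N:car3-GO,E:wait,S:car5-GO,W:wait | queues: N=0 E=0 S=1 W=1
Step 3 [NS]: N:empty,E:wait,S:car6-GO,W:wait | queues: N=0 E=0 S=0 W=1
Step 4 [NS]: N:empty,E:wait,S:empty,W:wait | queues: N=0 E=0 S=0 W=1
Step 5 [EW]: N:wait,E:empty,S:wait,W:car1-GO | queues: N=0 E=0 S=0 W=0

N: empty
E: empty
S: empty
W: empty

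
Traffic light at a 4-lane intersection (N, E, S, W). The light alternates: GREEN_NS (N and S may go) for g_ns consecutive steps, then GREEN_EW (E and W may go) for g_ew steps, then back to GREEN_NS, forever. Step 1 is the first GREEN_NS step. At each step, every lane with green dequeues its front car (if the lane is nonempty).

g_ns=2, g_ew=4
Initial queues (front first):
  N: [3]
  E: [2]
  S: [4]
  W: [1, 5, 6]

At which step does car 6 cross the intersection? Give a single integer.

Step 1 [NS]: N:car3-GO,E:wait,S:car4-GO,W:wait | queues: N=0 E=1 S=0 W=3
Step 2 [NS]: N:empty,E:wait,S:empty,W:wait | queues: N=0 E=1 S=0 W=3
Step 3 [EW]: N:wait,E:car2-GO,S:wait,W:car1-GO | queues: N=0 E=0 S=0 W=2
Step 4 [EW]: N:wait,E:empty,S:wait,W:car5-GO | queues: N=0 E=0 S=0 W=1
Step 5 [EW]: N:wait,E:empty,S:wait,W:car6-GO | queues: N=0 E=0 S=0 W=0
Car 6 crosses at step 5

5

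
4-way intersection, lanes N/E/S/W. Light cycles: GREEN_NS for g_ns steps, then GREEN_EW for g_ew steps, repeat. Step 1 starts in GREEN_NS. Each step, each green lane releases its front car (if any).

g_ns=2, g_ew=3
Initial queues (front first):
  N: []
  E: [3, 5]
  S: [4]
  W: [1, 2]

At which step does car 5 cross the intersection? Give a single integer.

Step 1 [NS]: N:empty,E:wait,S:car4-GO,W:wait | queues: N=0 E=2 S=0 W=2
Step 2 [NS]: N:empty,E:wait,S:empty,W:wait | queues: N=0 E=2 S=0 W=2
Step 3 [EW]: N:wait,E:car3-GO,S:wait,W:car1-GO | queues: N=0 E=1 S=0 W=1
Step 4 [EW]: N:wait,E:car5-GO,S:wait,W:car2-GO | queues: N=0 E=0 S=0 W=0
Car 5 crosses at step 4

4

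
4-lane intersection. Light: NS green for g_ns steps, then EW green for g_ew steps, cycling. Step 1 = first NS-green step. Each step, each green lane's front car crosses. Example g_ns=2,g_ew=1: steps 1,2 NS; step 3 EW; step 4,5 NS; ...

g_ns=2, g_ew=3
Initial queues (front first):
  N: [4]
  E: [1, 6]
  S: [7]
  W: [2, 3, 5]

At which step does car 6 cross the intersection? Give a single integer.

Step 1 [NS]: N:car4-GO,E:wait,S:car7-GO,W:wait | queues: N=0 E=2 S=0 W=3
Step 2 [NS]: N:empty,E:wait,S:empty,W:wait | queues: N=0 E=2 S=0 W=3
Step 3 [EW]: N:wait,E:car1-GO,S:wait,W:car2-GO | queues: N=0 E=1 S=0 W=2
Step 4 [EW]: N:wait,E:car6-GO,S:wait,W:car3-GO | queues: N=0 E=0 S=0 W=1
Step 5 [EW]: N:wait,E:empty,S:wait,W:car5-GO | queues: N=0 E=0 S=0 W=0
Car 6 crosses at step 4

4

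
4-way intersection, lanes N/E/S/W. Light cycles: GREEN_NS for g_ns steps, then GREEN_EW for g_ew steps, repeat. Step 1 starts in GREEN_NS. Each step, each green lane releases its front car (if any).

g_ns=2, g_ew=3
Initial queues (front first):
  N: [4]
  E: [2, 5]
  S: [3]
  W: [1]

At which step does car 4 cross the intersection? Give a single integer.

Step 1 [NS]: N:car4-GO,E:wait,S:car3-GO,W:wait | queues: N=0 E=2 S=0 W=1
Step 2 [NS]: N:empty,E:wait,S:empty,W:wait | queues: N=0 E=2 S=0 W=1
Step 3 [EW]: N:wait,E:car2-GO,S:wait,W:car1-GO | queues: N=0 E=1 S=0 W=0
Step 4 [EW]: N:wait,E:car5-GO,S:wait,W:empty | queues: N=0 E=0 S=0 W=0
Car 4 crosses at step 1

1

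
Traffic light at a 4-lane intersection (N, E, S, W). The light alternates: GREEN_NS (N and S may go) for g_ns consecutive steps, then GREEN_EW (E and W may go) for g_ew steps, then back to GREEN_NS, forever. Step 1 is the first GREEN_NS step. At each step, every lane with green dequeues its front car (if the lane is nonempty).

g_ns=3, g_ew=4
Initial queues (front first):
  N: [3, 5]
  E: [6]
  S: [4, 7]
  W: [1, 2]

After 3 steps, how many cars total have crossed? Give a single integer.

Step 1 [NS]: N:car3-GO,E:wait,S:car4-GO,W:wait | queues: N=1 E=1 S=1 W=2
Step 2 [NS]: N:car5-GO,E:wait,S:car7-GO,W:wait | queues: N=0 E=1 S=0 W=2
Step 3 [NS]: N:empty,E:wait,S:empty,W:wait | queues: N=0 E=1 S=0 W=2
Cars crossed by step 3: 4

Answer: 4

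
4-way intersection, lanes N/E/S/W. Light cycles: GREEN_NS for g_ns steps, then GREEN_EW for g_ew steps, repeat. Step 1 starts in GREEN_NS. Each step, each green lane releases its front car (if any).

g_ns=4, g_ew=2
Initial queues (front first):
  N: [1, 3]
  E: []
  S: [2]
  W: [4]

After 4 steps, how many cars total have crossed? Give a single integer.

Answer: 3

Derivation:
Step 1 [NS]: N:car1-GO,E:wait,S:car2-GO,W:wait | queues: N=1 E=0 S=0 W=1
Step 2 [NS]: N:car3-GO,E:wait,S:empty,W:wait | queues: N=0 E=0 S=0 W=1
Step 3 [NS]: N:empty,E:wait,S:empty,W:wait | queues: N=0 E=0 S=0 W=1
Step 4 [NS]: N:empty,E:wait,S:empty,W:wait | queues: N=0 E=0 S=0 W=1
Cars crossed by step 4: 3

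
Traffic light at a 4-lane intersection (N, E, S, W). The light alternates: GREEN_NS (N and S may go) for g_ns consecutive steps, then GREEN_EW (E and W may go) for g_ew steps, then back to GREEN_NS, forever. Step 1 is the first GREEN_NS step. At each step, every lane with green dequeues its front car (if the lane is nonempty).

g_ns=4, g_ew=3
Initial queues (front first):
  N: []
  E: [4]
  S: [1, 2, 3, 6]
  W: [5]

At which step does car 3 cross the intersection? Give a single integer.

Step 1 [NS]: N:empty,E:wait,S:car1-GO,W:wait | queues: N=0 E=1 S=3 W=1
Step 2 [NS]: N:empty,E:wait,S:car2-GO,W:wait | queues: N=0 E=1 S=2 W=1
Step 3 [NS]: N:empty,E:wait,S:car3-GO,W:wait | queues: N=0 E=1 S=1 W=1
Step 4 [NS]: N:empty,E:wait,S:car6-GO,W:wait | queues: N=0 E=1 S=0 W=1
Step 5 [EW]: N:wait,E:car4-GO,S:wait,W:car5-GO | queues: N=0 E=0 S=0 W=0
Car 3 crosses at step 3

3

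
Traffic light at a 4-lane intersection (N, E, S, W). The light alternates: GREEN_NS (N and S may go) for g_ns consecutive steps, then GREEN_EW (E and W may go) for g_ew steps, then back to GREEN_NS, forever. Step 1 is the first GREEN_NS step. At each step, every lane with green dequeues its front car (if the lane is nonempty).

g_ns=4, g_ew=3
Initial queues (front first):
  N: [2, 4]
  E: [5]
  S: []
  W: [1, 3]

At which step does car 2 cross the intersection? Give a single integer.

Step 1 [NS]: N:car2-GO,E:wait,S:empty,W:wait | queues: N=1 E=1 S=0 W=2
Step 2 [NS]: N:car4-GO,E:wait,S:empty,W:wait | queues: N=0 E=1 S=0 W=2
Step 3 [NS]: N:empty,E:wait,S:empty,W:wait | queues: N=0 E=1 S=0 W=2
Step 4 [NS]: N:empty,E:wait,S:empty,W:wait | queues: N=0 E=1 S=0 W=2
Step 5 [EW]: N:wait,E:car5-GO,S:wait,W:car1-GO | queues: N=0 E=0 S=0 W=1
Step 6 [EW]: N:wait,E:empty,S:wait,W:car3-GO | queues: N=0 E=0 S=0 W=0
Car 2 crosses at step 1

1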